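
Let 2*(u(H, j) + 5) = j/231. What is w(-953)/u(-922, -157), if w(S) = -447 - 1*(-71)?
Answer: 173712/2467 ≈ 70.414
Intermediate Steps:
w(S) = -376 (w(S) = -447 + 71 = -376)
u(H, j) = -5 + j/462 (u(H, j) = -5 + (j/231)/2 = -5 + j/462)
w(-953)/u(-922, -157) = -376/(-5 + (1/462)*(-157)) = -376/(-5 - 157/462) = -376/(-2467/462) = -376*(-462/2467) = 173712/2467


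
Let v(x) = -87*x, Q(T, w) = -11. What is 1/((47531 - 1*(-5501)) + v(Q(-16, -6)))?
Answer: 1/53989 ≈ 1.8522e-5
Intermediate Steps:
1/((47531 - 1*(-5501)) + v(Q(-16, -6))) = 1/((47531 - 1*(-5501)) - 87*(-11)) = 1/((47531 + 5501) + 957) = 1/(53032 + 957) = 1/53989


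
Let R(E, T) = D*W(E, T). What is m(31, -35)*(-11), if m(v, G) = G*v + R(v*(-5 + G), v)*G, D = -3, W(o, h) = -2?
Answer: 14245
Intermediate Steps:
R(E, T) = 6 (R(E, T) = -3*(-2) = 6)
m(v, G) = 6*G + G*v (m(v, G) = G*v + 6*G = 6*G + G*v)
m(31, -35)*(-11) = -35*(6 + 31)*(-11) = -35*37*(-11) = -1295*(-11) = 14245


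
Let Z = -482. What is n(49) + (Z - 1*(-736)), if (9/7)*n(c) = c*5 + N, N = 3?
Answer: 4022/9 ≈ 446.89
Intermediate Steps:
n(c) = 7/3 + 35*c/9 (n(c) = 7*(c*5 + 3)/9 = 7*(5*c + 3)/9 = 7*(3 + 5*c)/9 = 7/3 + 35*c/9)
n(49) + (Z - 1*(-736)) = (7/3 + (35/9)*49) + (-482 - 1*(-736)) = (7/3 + 1715/9) + (-482 + 736) = 1736/9 + 254 = 4022/9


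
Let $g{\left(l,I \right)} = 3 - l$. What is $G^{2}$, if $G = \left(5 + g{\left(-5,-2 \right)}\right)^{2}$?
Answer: $28561$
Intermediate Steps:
$G = 169$ ($G = \left(5 + \left(3 - -5\right)\right)^{2} = \left(5 + \left(3 + 5\right)\right)^{2} = \left(5 + 8\right)^{2} = 13^{2} = 169$)
$G^{2} = 169^{2} = 28561$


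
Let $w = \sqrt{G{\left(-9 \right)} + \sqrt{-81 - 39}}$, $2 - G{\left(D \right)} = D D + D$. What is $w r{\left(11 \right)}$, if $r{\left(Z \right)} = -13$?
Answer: $- 13 \sqrt{-70 + 2 i \sqrt{30}} \approx -8.4847 - 109.1 i$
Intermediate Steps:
$G{\left(D \right)} = 2 - D - D^{2}$ ($G{\left(D \right)} = 2 - \left(D D + D\right) = 2 - \left(D^{2} + D\right) = 2 - \left(D + D^{2}\right) = 2 - D - D^{2}$)
$w = \sqrt{-70 + 2 i \sqrt{30}}$ ($w = \sqrt{\left(2 - -9 - \left(-9\right)^{2}\right) + \sqrt{-81 - 39}} = \sqrt{\left(2 + 9 - 81\right) + \sqrt{-120}} = \sqrt{\left(2 + 9 - 81\right) + 2 i \sqrt{30}} = \sqrt{-70 + 2 i \sqrt{30}} \approx 0.65267 + 8.392 i$)
$w r{\left(11 \right)} = \sqrt{-70 + 2 i \sqrt{30}} \left(-13\right) = - 13 \sqrt{-70 + 2 i \sqrt{30}}$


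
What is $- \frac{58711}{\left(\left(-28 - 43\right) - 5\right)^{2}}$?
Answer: $- \frac{58711}{5776} \approx -10.165$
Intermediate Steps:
$- \frac{58711}{\left(\left(-28 - 43\right) - 5\right)^{2}} = - \frac{58711}{\left(-71 - 5\right)^{2}} = - \frac{58711}{\left(-76\right)^{2}} = - \frac{58711}{5776}$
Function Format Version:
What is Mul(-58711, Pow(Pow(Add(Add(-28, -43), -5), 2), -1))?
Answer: Rational(-58711, 5776) ≈ -10.165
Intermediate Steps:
Mul(-58711, Pow(Pow(Add(Add(-28, -43), -5), 2), -1)) = Mul(-58711, Pow(Pow(Add(-71, -5), 2), -1)) = Mul(-58711, Pow(Pow(-76, 2), -1)) = Mul(-58711, Pow(5776, -1)) = Mul(-58711, Rational(1, 5776)) = Rational(-58711, 5776)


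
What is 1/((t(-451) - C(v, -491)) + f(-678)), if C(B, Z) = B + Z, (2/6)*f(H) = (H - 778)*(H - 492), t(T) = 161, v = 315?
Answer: 1/5110897 ≈ 1.9566e-7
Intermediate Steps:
f(H) = 3*(-778 + H)*(-492 + H) (f(H) = 3*((H - 778)*(H - 492)) = 3*((-778 + H)*(-492 + H)) = 3*(-778 + H)*(-492 + H))
1/((t(-451) - C(v, -491)) + f(-678)) = 1/((161 - (315 - 491)) + (1148328 - 3810*(-678) + 3*(-678)²)) = 1/((161 - 1*(-176)) + (1148328 + 2583180 + 3*459684)) = 1/((161 + 176) + (1148328 + 2583180 + 1379052)) = 1/(337 + 5110560) = 1/5110897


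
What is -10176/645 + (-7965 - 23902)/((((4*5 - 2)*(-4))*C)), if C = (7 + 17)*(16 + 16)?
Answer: -180712627/11888640 ≈ -15.200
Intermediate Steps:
C = 768 (C = 24*32 = 768)
-10176/645 + (-7965 - 23902)/((((4*5 - 2)*(-4))*C)) = -10176/645 + (-7965 - 23902)/((((4*5 - 2)*(-4))*768)) = -10176*1/645 - 31867*(-1/(3072*(20 - 2))) = -3392/215 - 31867/((18*(-4))*768) = -3392/215 - 31867/((-72*768)) = -3392/215 - 31867/(-55296) = -3392/215 - 31867*(-1/55296) = -3392/215 + 31867/55296 = -180712627/11888640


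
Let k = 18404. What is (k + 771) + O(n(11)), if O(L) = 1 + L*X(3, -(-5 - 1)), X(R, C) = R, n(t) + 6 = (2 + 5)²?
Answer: 19305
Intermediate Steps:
n(t) = 43 (n(t) = -6 + (2 + 5)² = -6 + 7² = -6 + 49 = 43)
O(L) = 1 + 3*L (O(L) = 1 + L*3 = 1 + 3*L)
(k + 771) + O(n(11)) = (18404 + 771) + (1 + 3*43) = 19175 + (1 + 129) = 19175 + 130 = 19305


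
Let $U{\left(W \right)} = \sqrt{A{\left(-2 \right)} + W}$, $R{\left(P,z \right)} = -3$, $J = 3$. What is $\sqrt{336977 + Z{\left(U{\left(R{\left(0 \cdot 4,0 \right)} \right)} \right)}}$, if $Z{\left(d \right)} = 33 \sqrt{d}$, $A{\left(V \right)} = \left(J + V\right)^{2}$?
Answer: $\sqrt{336977 + 33 \sqrt[4]{2} \sqrt{i}} \approx 580.52 + 0.024 i$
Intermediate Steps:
$A{\left(V \right)} = \left(3 + V\right)^{2}$
$U{\left(W \right)} = \sqrt{1 + W}$ ($U{\left(W \right)} = \sqrt{\left(3 - 2\right)^{2} + W} = \sqrt{1^{2} + W} = \sqrt{1 + W}$)
$\sqrt{336977 + Z{\left(U{\left(R{\left(0 \cdot 4,0 \right)} \right)} \right)}} = \sqrt{336977 + 33 \sqrt{\sqrt{1 - 3}}} = \sqrt{336977 + 33 \sqrt{\sqrt{-2}}} = \sqrt{336977 + 33 \sqrt{i \sqrt{2}}} = \sqrt{336977 + 33 \sqrt[4]{2} \sqrt{i}}$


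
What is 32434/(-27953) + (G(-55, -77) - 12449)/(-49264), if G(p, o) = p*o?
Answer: -684111317/688538296 ≈ -0.99357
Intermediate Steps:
G(p, o) = o*p
32434/(-27953) + (G(-55, -77) - 12449)/(-49264) = 32434/(-27953) + (-77*(-55) - 12449)/(-49264) = 32434*(-1/27953) + (4235 - 12449)*(-1/49264) = -32434/27953 - 8214*(-1/49264) = -32434/27953 + 4107/24632 = -684111317/688538296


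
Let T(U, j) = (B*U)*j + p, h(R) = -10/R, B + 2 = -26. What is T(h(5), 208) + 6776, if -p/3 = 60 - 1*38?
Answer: 18358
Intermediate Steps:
B = -28 (B = -2 - 26 = -28)
p = -66 (p = -3*(60 - 1*38) = -3*(60 - 38) = -3*22 = -66)
T(U, j) = -66 - 28*U*j (T(U, j) = (-28*U)*j - 66 = -28*U*j - 66 = -66 - 28*U*j)
T(h(5), 208) + 6776 = (-66 - 28*(-10/5)*208) + 6776 = (-66 - 28*(-10*1/5)*208) + 6776 = (-66 - 28*(-2)*208) + 6776 = (-66 + 11648) + 6776 = 11582 + 6776 = 18358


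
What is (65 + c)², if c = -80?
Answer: 225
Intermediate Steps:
(65 + c)² = (65 - 80)² = (-15)² = 225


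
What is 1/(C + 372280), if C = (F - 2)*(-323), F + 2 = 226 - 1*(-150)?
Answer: 1/252124 ≈ 3.9663e-6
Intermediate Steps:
F = 374 (F = -2 + (226 - 1*(-150)) = -2 + (226 + 150) = -2 + 376 = 374)
C = -120156 (C = (374 - 2)*(-323) = 372*(-323) = -120156)
1/(C + 372280) = 1/(-120156 + 372280) = 1/252124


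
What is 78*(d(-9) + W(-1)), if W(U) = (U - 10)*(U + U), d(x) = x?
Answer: 1014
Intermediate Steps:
W(U) = 2*U*(-10 + U) (W(U) = (-10 + U)*(2*U) = 2*U*(-10 + U))
78*(d(-9) + W(-1)) = 78*(-9 + 2*(-1)*(-10 - 1)) = 78*(-9 + 2*(-1)*(-11)) = 78*(-9 + 22) = 78*13 = 1014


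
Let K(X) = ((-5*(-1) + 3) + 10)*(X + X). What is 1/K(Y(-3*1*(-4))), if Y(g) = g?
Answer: 1/432 ≈ 0.0023148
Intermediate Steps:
K(X) = 36*X (K(X) = ((5 + 3) + 10)*(2*X) = (8 + 10)*(2*X) = 18*(2*X) = 36*X)
1/K(Y(-3*1*(-4))) = 1/(36*(-3*1*(-4))) = 1/(36*(-3*(-4))) = 1/(36*12) = 1/432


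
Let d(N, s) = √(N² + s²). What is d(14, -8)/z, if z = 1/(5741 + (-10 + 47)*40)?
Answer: 14442*√65 ≈ 1.1644e+5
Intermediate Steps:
z = 1/7221 (z = 1/(5741 + 37*40) = 1/(5741 + 1480) = 1/7221 ≈ 0.00013848)
d(14, -8)/z = √(14² + (-8)²)/(1/7221) = √(196 + 64)*7221 = √260*7221 = (2*√65)*7221 = 14442*√65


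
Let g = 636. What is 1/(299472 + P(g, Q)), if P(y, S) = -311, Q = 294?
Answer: 1/299161 ≈ 3.3427e-6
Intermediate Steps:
1/(299472 + P(g, Q)) = 1/(299472 - 311) = 1/299161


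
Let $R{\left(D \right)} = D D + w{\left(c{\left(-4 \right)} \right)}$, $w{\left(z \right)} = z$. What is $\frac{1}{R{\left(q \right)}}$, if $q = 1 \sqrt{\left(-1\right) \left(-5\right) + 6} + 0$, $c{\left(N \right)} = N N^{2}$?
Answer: $- \frac{1}{53} \approx -0.018868$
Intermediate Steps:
$c{\left(N \right)} = N^{3}$
$q = \sqrt{11}$ ($q = 1 \sqrt{5 + 6} + 0 = 1 \sqrt{11} + 0 = \sqrt{11} + 0 = \sqrt{11} \approx 3.3166$)
$R{\left(D \right)} = -64 + D^{2}$ ($R{\left(D \right)} = D D + \left(-4\right)^{3} = D^{2} - 64 = -64 + D^{2}$)
$\frac{1}{R{\left(q \right)}} = \frac{1}{-64 + \left(\sqrt{11}\right)^{2}} = \frac{1}{-64 + 11} = \frac{1}{-53} = - \frac{1}{53}$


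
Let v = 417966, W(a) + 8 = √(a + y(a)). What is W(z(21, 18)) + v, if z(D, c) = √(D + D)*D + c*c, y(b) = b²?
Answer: 417958 + √(123822 + 13629*√42) ≈ 4.1842e+5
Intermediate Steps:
z(D, c) = c² + √2*D^(3/2) (z(D, c) = √(2*D)*D + c² = (√2*√D)*D + c² = √2*D^(3/2) + c² = c² + √2*D^(3/2))
W(a) = -8 + √(a + a²)
W(z(21, 18)) + v = (-8 + √((18² + √2*21^(3/2))*(1 + (18² + √2*21^(3/2))))) + 417966 = (-8 + √((324 + √2*(21*√21))*(1 + (324 + √2*(21*√21))))) + 417966 = (-8 + √((324 + 21*√42)*(1 + (324 + 21*√42)))) + 417966 = (-8 + √((324 + 21*√42)*(325 + 21*√42))) + 417966 = (-8 + √(324 + 21*√42)*√(325 + 21*√42)) + 417966 = 417958 + √(324 + 21*√42)*√(325 + 21*√42)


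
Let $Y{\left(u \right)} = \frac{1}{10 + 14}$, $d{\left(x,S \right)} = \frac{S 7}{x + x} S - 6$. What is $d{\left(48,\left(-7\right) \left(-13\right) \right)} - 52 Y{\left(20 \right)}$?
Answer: $\frac{19061}{32} \approx 595.66$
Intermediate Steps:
$d{\left(x,S \right)} = -6 + \frac{7 S^{2}}{2 x}$ ($d{\left(x,S \right)} = \frac{7 S}{2 x} S - 6 = \frac{7 S^{2}}{2 x} - 6 = -6 + \frac{7 S^{2}}{2 x}$)
$Y{\left(u \right)} = \frac{1}{24}$
$d{\left(48,\left(-7\right) \left(-13\right) \right)} - 52 Y{\left(20 \right)} = \left(-6 + \frac{7 \left(\left(-7\right) \left(-13\right)\right)^{2}}{2 \cdot 48}\right) - \frac{13}{6} = \left(-6 + \frac{7}{2} \cdot 91^{2} \cdot \frac{1}{48}\right) - \frac{13}{6} = \left(-6 + \frac{7}{2} \cdot 8281 \cdot \frac{1}{48}\right) - \frac{13}{6} = \left(-6 + \frac{57967}{96}\right) - \frac{13}{6} = \frac{57391}{96} - \frac{13}{6} = \frac{19061}{32}$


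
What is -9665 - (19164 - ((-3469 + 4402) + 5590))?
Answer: -22306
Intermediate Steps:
-9665 - (19164 - ((-3469 + 4402) + 5590)) = -9665 - (19164 - (933 + 5590)) = -9665 - (19164 - 1*6523) = -9665 - (19164 - 6523) = -9665 - 1*12641 = -9665 - 12641 = -22306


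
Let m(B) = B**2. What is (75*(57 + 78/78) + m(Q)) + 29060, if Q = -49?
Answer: 35811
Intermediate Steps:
(75*(57 + 78/78) + m(Q)) + 29060 = (75*(57 + 78/78) + (-49)**2) + 29060 = (75*(57 + 78*(1/78)) + 2401) + 29060 = (75*(57 + 1) + 2401) + 29060 = (75*58 + 2401) + 29060 = (4350 + 2401) + 29060 = 6751 + 29060 = 35811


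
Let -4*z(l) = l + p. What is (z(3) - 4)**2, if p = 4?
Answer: 529/16 ≈ 33.063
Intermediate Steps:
z(l) = -1 - l/4 (z(l) = -(l + 4)/4 = -(4 + l)/4 = -1 - l/4)
(z(3) - 4)**2 = ((-1 - 1/4*3) - 4)**2 = ((-1 - 3/4) - 4)**2 = (-7/4 - 4)**2 = (-23/4)**2 = 529/16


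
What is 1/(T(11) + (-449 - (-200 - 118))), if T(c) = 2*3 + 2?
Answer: -1/123 ≈ -0.0081301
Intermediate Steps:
T(c) = 8 (T(c) = 6 + 2 = 8)
1/(T(11) + (-449 - (-200 - 118))) = 1/(8 + (-449 - (-200 - 118))) = 1/(8 + (-449 - 1*(-318))) = 1/(8 + (-449 + 318)) = 1/(8 - 131) = 1/(-123) = -1/123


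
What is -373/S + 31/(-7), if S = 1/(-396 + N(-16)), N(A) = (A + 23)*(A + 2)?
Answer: 1289803/7 ≈ 1.8426e+5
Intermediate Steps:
N(A) = (2 + A)*(23 + A) (N(A) = (23 + A)*(2 + A) = (2 + A)*(23 + A))
S = -1/494 (S = 1/(-396 + (46 + (-16)² + 25*(-16))) = 1/(-396 + (46 + 256 - 400)) = 1/(-396 - 98) = 1/(-494) = -1/494 ≈ -0.0020243)
-373/S + 31/(-7) = -373/(-1/494) + 31/(-7) = -373*(-494) + 31*(-⅐) = 184262 - 31/7 = 1289803/7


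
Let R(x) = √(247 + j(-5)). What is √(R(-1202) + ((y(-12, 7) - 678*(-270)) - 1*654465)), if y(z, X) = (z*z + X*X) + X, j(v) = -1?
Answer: √(-471205 + √246) ≈ 686.43*I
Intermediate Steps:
y(z, X) = X + X² + z² (y(z, X) = (z² + X²) + X = (X² + z²) + X = X + X² + z²)
R(x) = √246 (R(x) = √(247 - 1) = √246)
√(R(-1202) + ((y(-12, 7) - 678*(-270)) - 1*654465)) = √(√246 + (((7 + 7² + (-12)²) - 678*(-270)) - 1*654465)) = √(√246 + (((7 + 49 + 144) + 183060) - 654465)) = √(√246 + ((200 + 183060) - 654465)) = √(√246 + (183260 - 654465)) = √(√246 - 471205) = √(-471205 + √246)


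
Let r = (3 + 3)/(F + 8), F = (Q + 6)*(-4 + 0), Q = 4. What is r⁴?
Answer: 81/65536 ≈ 0.0012360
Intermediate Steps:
F = -40 (F = (4 + 6)*(-4 + 0) = 10*(-4) = -40)
r = -3/16 (r = (3 + 3)/(-40 + 8) = 6/(-32) = 6*(-1/32) = -3/16 ≈ -0.18750)
r⁴ = (-3/16)⁴ = 81/65536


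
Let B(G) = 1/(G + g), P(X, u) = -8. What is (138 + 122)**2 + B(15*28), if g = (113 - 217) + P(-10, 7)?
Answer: 20820801/308 ≈ 67600.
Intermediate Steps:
g = -112 (g = (113 - 217) - 8 = -104 - 8 = -112)
B(G) = 1/(-112 + G) (B(G) = 1/(G - 112) = 1/(-112 + G))
(138 + 122)**2 + B(15*28) = (138 + 122)**2 + 1/(-112 + 15*28) = 260**2 + 1/(-112 + 420) = 67600 + 1/308 = 20820801/308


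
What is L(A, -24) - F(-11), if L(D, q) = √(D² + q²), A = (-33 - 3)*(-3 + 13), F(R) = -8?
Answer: 8 + 24*√226 ≈ 368.80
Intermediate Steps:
A = -360 (A = -36*10 = -360)
L(A, -24) - F(-11) = √((-360)² + (-24)²) - 1*(-8) = √(129600 + 576) + 8 = √130176 + 8 = 24*√226 + 8 = 8 + 24*√226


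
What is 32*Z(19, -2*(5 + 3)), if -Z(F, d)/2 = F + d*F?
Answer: 18240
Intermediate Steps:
Z(F, d) = -2*F - 2*F*d (Z(F, d) = -2*(F + d*F) = -2*(F + F*d) = -2*F - 2*F*d)
32*Z(19, -2*(5 + 3)) = 32*(-2*19*(1 - 2*(5 + 3))) = 32*(-2*19*(1 - 2*8)) = 32*(-2*19*(1 - 16)) = 32*(-2*19*(-15)) = 32*570 = 18240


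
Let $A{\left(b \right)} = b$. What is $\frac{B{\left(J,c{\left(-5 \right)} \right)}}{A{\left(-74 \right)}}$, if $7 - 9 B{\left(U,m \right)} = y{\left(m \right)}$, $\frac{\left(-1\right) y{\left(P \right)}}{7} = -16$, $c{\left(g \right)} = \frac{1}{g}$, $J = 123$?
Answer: $\frac{35}{222} \approx 0.15766$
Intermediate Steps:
$y{\left(P \right)} = 112$ ($y{\left(P \right)} = \left(-7\right) \left(-16\right) = 112$)
$B{\left(U,m \right)} = - \frac{35}{3}$ ($B{\left(U,m \right)} = \frac{7}{9} - \frac{112}{9} = - \frac{35}{3}$)
$\frac{B{\left(J,c{\left(-5 \right)} \right)}}{A{\left(-74 \right)}} = - \frac{35}{3 \left(-74\right)} = \left(- \frac{35}{3}\right) \left(- \frac{1}{74}\right) = \frac{35}{222}$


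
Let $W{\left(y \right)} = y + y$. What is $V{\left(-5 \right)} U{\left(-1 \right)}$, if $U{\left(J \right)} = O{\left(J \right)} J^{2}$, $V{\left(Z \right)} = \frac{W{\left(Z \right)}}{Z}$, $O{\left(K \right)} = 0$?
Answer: $0$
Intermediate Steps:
$W{\left(y \right)} = 2 y$
$V{\left(Z \right)} = 2$ ($V{\left(Z \right)} = \frac{2 Z}{Z} = 2$)
$U{\left(J \right)} = 0$ ($U{\left(J \right)} = 0 J^{2} = 0$)
$V{\left(-5 \right)} U{\left(-1 \right)} = 2 \cdot 0 = 0$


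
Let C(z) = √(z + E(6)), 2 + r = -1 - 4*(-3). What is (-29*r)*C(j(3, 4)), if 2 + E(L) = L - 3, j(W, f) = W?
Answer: -522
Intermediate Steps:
E(L) = -5 + L (E(L) = -2 + (L - 3) = -2 + (-3 + L) = -5 + L)
r = 9 (r = -2 + (-1 - 4*(-3)) = -2 + (-1 + 12) = -2 + 11 = 9)
C(z) = √(1 + z) (C(z) = √(z + (-5 + 6)) = √(z + 1) = √(1 + z))
(-29*r)*C(j(3, 4)) = (-29*9)*√(1 + 3) = -261*√4 = -261*2 = -522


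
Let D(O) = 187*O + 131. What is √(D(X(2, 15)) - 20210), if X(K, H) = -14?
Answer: I*√22697 ≈ 150.66*I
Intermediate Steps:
D(O) = 131 + 187*O
√(D(X(2, 15)) - 20210) = √((131 + 187*(-14)) - 20210) = √((131 - 2618) - 20210) = √(-2487 - 20210) = √(-22697) = I*√22697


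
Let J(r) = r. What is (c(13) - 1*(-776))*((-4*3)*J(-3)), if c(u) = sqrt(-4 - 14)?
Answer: 27936 + 108*I*sqrt(2) ≈ 27936.0 + 152.74*I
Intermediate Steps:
c(u) = 3*I*sqrt(2) (c(u) = sqrt(-18) = 3*I*sqrt(2))
(c(13) - 1*(-776))*((-4*3)*J(-3)) = (3*I*sqrt(2) - 1*(-776))*(-4*3*(-3)) = (3*I*sqrt(2) + 776)*(-12*(-3)) = (776 + 3*I*sqrt(2))*36 = 27936 + 108*I*sqrt(2)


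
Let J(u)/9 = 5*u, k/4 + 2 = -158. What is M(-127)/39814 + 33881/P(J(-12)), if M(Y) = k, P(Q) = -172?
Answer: -674524107/3424004 ≈ -197.00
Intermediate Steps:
k = -640 (k = -8 + 4*(-158) = -8 - 632 = -640)
J(u) = 45*u (J(u) = 9*(5*u) = 45*u)
M(Y) = -640
M(-127)/39814 + 33881/P(J(-12)) = -640/39814 + 33881/(-172) = -640*1/39814 + 33881*(-1/172) = -320/19907 - 33881/172 = -674524107/3424004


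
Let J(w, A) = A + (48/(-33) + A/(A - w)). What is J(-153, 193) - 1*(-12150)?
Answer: 46974045/3806 ≈ 12342.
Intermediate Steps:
J(w, A) = -16/11 + A + A/(A - w) (J(w, A) = A + (48*(-1/33) + A/(A - w)) = A + (-16/11 + A/(A - w)) = -16/11 + A + A/(A - w))
J(-153, 193) - 1*(-12150) = (193**2 - 5/11*193 + (16/11)*(-153) - 1*193*(-153))/(193 - 1*(-153)) - 1*(-12150) = (37249 - 965/11 - 2448/11 + 29529)/(193 + 153) + 12150 = (731145/11)/346 + 12150 = (1/346)*(731145/11) + 12150 = 731145/3806 + 12150 = 46974045/3806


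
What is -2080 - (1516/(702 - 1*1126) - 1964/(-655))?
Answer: -144374339/69430 ≈ -2079.4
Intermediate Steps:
-2080 - (1516/(702 - 1*1126) - 1964/(-655)) = -2080 - (1516/(702 - 1126) - 1964*(-1/655)) = -2080 - (1516/(-424) + 1964/655) = -2080 - (1516*(-1/424) + 1964/655) = -2080 - (-379/106 + 1964/655) = -2080 - 1*(-40061/69430) = -2080 + 40061/69430 = -144374339/69430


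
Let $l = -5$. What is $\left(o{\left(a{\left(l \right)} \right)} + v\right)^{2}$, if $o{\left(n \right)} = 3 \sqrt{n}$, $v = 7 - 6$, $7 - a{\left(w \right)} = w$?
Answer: $109 + 12 \sqrt{3} \approx 129.78$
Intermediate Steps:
$a{\left(w \right)} = 7 - w$
$v = 1$ ($v = 7 - 6 = 1$)
$\left(o{\left(a{\left(l \right)} \right)} + v\right)^{2} = \left(3 \sqrt{7 - -5} + 1\right)^{2} = \left(3 \sqrt{7 + 5} + 1\right)^{2} = \left(3 \sqrt{12} + 1\right)^{2} = \left(3 \cdot 2 \sqrt{3} + 1\right)^{2} = \left(6 \sqrt{3} + 1\right)^{2} = \left(1 + 6 \sqrt{3}\right)^{2}$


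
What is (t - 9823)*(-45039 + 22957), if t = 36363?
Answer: -586056280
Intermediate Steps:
(t - 9823)*(-45039 + 22957) = (36363 - 9823)*(-45039 + 22957) = 26540*(-22082) = -586056280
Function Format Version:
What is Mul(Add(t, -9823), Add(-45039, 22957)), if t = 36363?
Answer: -586056280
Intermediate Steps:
Mul(Add(t, -9823), Add(-45039, 22957)) = Mul(Add(36363, -9823), Add(-45039, 22957)) = Mul(26540, -22082) = -586056280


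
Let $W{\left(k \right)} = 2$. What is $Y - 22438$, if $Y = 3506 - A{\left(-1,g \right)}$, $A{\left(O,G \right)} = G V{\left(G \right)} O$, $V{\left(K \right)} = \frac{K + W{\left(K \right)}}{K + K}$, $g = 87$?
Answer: $- \frac{37775}{2} \approx -18888.0$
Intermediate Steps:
$V{\left(K \right)} = \frac{2 + K}{2 K}$ ($V{\left(K \right)} = \frac{K + 2}{K + K} = \frac{2 + K}{2 K}$)
$A{\left(O,G \right)} = O \left(1 + \frac{G}{2}\right)$ ($A{\left(O,G \right)} = G \frac{2 + G}{2 G} O = \left(1 + \frac{G}{2}\right) O = O \left(1 + \frac{G}{2}\right)$)
$Y = \frac{7101}{2}$ ($Y = 3506 - \frac{1}{2} \left(-1\right) \left(2 + 87\right) = 3506 - \frac{1}{2} \left(-1\right) 89 = 3506 - - \frac{89}{2} = 3506 + \frac{89}{2} = \frac{7101}{2} \approx 3550.5$)
$Y - 22438 = \frac{7101}{2} - 22438 = - \frac{37775}{2}$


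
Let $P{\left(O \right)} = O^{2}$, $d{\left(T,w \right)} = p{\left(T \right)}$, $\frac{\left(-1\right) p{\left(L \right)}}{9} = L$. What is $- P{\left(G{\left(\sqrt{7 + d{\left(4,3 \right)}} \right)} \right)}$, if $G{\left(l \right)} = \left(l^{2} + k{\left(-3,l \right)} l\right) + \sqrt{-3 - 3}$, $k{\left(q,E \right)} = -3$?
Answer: $- \left(29 - i \sqrt{6} + 3 i \sqrt{29}\right)^{2} \approx -653.15 - 794.95 i$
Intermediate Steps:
$p{\left(L \right)} = - 9 L$
$d{\left(T,w \right)} = - 9 T$
$G{\left(l \right)} = l^{2} - 3 l + i \sqrt{6}$ ($G{\left(l \right)} = \left(l^{2} - 3 l\right) + \sqrt{-3 - 3} = \left(l^{2} - 3 l\right) + \sqrt{-6} = \left(l^{2} - 3 l\right) + i \sqrt{6} = l^{2} - 3 l + i \sqrt{6}$)
$- P{\left(G{\left(\sqrt{7 + d{\left(4,3 \right)}} \right)} \right)} = - \left(\left(\sqrt{7 - 36}\right)^{2} - 3 \sqrt{7 - 36} + i \sqrt{6}\right)^{2} = - \left(\left(\sqrt{-29}\right)^{2} - 3 \sqrt{-29} + i \sqrt{6}\right)^{2} = - \left(\left(i \sqrt{29}\right)^{2} - 3 i \sqrt{29} + i \sqrt{6}\right)^{2} = - \left(-29 - 3 i \sqrt{29} + i \sqrt{6}\right)^{2} = - \left(-29 + i \sqrt{6} - 3 i \sqrt{29}\right)^{2}$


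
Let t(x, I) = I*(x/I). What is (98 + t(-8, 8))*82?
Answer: 7380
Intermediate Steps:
t(x, I) = x
(98 + t(-8, 8))*82 = (98 - 8)*82 = 90*82 = 7380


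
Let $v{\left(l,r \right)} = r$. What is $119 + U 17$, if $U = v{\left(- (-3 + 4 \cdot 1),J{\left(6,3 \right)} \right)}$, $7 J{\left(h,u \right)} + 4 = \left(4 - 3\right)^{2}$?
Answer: $\frac{782}{7} \approx 111.71$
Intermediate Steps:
$J{\left(h,u \right)} = - \frac{3}{7}$ ($J{\left(h,u \right)} = - \frac{4}{7} + \frac{\left(4 - 3\right)^{2}}{7} = - \frac{4}{7} + \frac{1^{2}}{7} = - \frac{4}{7} + \frac{1}{7} \cdot 1 = - \frac{4}{7} + \frac{1}{7} = - \frac{3}{7}$)
$U = - \frac{3}{7} \approx -0.42857$
$119 + U 17 = 119 - \frac{51}{7} = \frac{782}{7}$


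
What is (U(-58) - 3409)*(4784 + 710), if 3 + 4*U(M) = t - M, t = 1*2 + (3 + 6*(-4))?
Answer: -18679600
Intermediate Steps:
t = -19 (t = 2 + (3 - 24) = 2 - 21 = -19)
U(M) = -11/2 - M/4 (U(M) = -¾ + (-19 - M)/4 = -¾ + (-19/4 - M/4) = -11/2 - M/4)
(U(-58) - 3409)*(4784 + 710) = ((-11/2 - ¼*(-58)) - 3409)*(4784 + 710) = ((-11/2 + 29/2) - 3409)*5494 = (9 - 3409)*5494 = -3400*5494 = -18679600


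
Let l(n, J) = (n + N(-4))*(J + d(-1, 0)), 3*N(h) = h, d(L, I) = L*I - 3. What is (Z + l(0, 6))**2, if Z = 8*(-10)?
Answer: 7056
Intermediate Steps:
d(L, I) = -3 + I*L (d(L, I) = I*L - 3 = -3 + I*L)
Z = -80
N(h) = h/3
l(n, J) = (-3 + J)*(-4/3 + n) (l(n, J) = (n + (1/3)*(-4))*(J + (-3 + 0*(-1))) = (n - 4/3)*(J + (-3 + 0)) = (-4/3 + n)*(J - 3) = (-4/3 + n)*(-3 + J) = (-3 + J)*(-4/3 + n))
(Z + l(0, 6))**2 = (-80 + (4 - 3*0 - 4/3*6 + 6*0))**2 = (-80 + (4 + 0 - 8 + 0))**2 = (-80 - 4)**2 = (-84)**2 = 7056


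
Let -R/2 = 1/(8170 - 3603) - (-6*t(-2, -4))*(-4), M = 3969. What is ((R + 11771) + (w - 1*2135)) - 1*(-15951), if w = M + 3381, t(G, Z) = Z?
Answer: 149546413/4567 ≈ 32745.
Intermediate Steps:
w = 7350 (w = 3969 + 3381 = 7350)
R = -876866/4567 (R = -2*(1/(8170 - 3603) - (-6*(-4))*(-4)) = -2*(1/4567 - 24*(-4)) = -2*(1/4567 - 1*(-96)) = -2*(1/4567 + 96) = -2*438433/4567 = -876866/4567 ≈ -192.00)
((R + 11771) + (w - 1*2135)) - 1*(-15951) = ((-876866/4567 + 11771) + (7350 - 1*2135)) - 1*(-15951) = (52881291/4567 + (7350 - 2135)) + 15951 = (52881291/4567 + 5215) + 15951 = 76698196/4567 + 15951 = 149546413/4567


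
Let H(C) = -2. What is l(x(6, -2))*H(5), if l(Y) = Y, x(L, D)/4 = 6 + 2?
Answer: -64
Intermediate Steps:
x(L, D) = 32 (x(L, D) = 4*(6 + 2) = 4*8 = 32)
l(x(6, -2))*H(5) = 32*(-2) = -64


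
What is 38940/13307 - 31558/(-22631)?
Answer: 185884778/43021531 ≈ 4.3207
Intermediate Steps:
38940/13307 - 31558/(-22631) = 38940*(1/13307) - 31558*(-1/22631) = 38940/13307 + 31558/22631 = 185884778/43021531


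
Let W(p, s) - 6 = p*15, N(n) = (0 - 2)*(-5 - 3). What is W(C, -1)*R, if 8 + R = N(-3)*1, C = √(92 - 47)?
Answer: 48 + 360*√5 ≈ 852.98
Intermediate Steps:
C = 3*√5 (C = √45 = 3*√5 ≈ 6.7082)
N(n) = 16 (N(n) = -2*(-8) = 16)
W(p, s) = 6 + 15*p (W(p, s) = 6 + p*15 = 6 + 15*p)
R = 8 (R = -8 + 16*1 = -8 + 16 = 8)
W(C, -1)*R = (6 + 15*(3*√5))*8 = (6 + 45*√5)*8 = 48 + 360*√5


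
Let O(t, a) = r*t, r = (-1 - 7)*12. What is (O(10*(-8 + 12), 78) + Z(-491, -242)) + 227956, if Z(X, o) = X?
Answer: 223625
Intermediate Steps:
r = -96 (r = -8*12 = -96)
O(t, a) = -96*t
(O(10*(-8 + 12), 78) + Z(-491, -242)) + 227956 = (-960*(-8 + 12) - 491) + 227956 = (-960*4 - 491) + 227956 = (-96*40 - 491) + 227956 = (-3840 - 491) + 227956 = -4331 + 227956 = 223625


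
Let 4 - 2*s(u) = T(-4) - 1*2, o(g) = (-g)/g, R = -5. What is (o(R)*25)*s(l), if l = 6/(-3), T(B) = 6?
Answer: 0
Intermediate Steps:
l = -2 (l = 6*(-1/3) = -2)
o(g) = -1
s(u) = 0 (s(u) = 2 - (6 - 1*2)/2 = 2 - (6 - 2)/2 = 2 - 1/2*4 = 2 - 2 = 0)
(o(R)*25)*s(l) = -1*25*0 = -25*0 = 0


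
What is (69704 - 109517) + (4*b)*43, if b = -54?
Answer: -49101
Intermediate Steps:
(69704 - 109517) + (4*b)*43 = (69704 - 109517) + (4*(-54))*43 = -39813 - 216*43 = -39813 - 9288 = -49101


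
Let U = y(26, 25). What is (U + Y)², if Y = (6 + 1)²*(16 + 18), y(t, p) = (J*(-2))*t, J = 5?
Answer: 1976836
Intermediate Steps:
y(t, p) = -10*t (y(t, p) = (5*(-2))*t = -10*t)
Y = 1666 (Y = 7²*34 = 49*34 = 1666)
U = -260 (U = -10*26 = -260)
(U + Y)² = (-260 + 1666)² = 1406² = 1976836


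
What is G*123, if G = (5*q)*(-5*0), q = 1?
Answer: 0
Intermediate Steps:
G = 0 (G = (5*1)*(-5*0) = 5*0 = 0)
G*123 = 0*123 = 0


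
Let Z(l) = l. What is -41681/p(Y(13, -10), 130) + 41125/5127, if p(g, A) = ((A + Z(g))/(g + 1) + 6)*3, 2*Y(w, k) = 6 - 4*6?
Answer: 190954919/124757 ≈ 1530.6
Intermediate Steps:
Y(w, k) = -9 (Y(w, k) = (6 - 4*6)/2 = (6 - 24)/2 = (½)*(-18) = -9)
p(g, A) = 18 + 3*(A + g)/(1 + g) (p(g, A) = ((A + g)/(g + 1) + 6)*3 = ((A + g)/(1 + g) + 6)*3 = (6 + (A + g)/(1 + g))*3 = 18 + 3*(A + g)/(1 + g))
-41681/p(Y(13, -10), 130) + 41125/5127 = -41681*(1 - 9)/(3*(6 + 130 + 7*(-9))) + 41125/5127 = -41681*(-8/(3*(6 + 130 - 63))) + 41125*(1/5127) = -41681/(3*(-⅛)*73) + 41125/5127 = -41681/(-219/8) + 41125/5127 = -41681*(-8/219) + 41125/5127 = 333448/219 + 41125/5127 = 190954919/124757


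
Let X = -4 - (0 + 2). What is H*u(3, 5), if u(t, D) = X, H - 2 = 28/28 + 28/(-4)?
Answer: 24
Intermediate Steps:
H = -4 (H = 2 + (28/28 + 28/(-4)) = 2 + (28*(1/28) + 28*(-¼)) = 2 + (1 - 7) = 2 - 6 = -4)
X = -6 (X = -4 - 1*2 = -4 - 2 = -6)
u(t, D) = -6
H*u(3, 5) = -4*(-6) = 24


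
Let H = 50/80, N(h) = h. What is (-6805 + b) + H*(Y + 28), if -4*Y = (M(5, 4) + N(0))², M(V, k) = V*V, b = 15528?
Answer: 276571/32 ≈ 8642.8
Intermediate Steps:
M(V, k) = V²
Y = -625/4 (Y = -(5² + 0)²/4 = -(25 + 0)²/4 = -¼*25² = -¼*625 = -625/4 ≈ -156.25)
H = 5/8 (H = 50*(1/80) = 5/8 ≈ 0.62500)
(-6805 + b) + H*(Y + 28) = (-6805 + 15528) + 5*(-625/4 + 28)/8 = 8723 + (5/8)*(-513/4) = 8723 - 2565/32 = 276571/32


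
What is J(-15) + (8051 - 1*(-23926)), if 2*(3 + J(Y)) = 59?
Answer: 64007/2 ≈ 32004.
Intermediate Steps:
J(Y) = 53/2 (J(Y) = -3 + (½)*59 = -3 + 59/2 = 53/2)
J(-15) + (8051 - 1*(-23926)) = 53/2 + (8051 - 1*(-23926)) = 53/2 + (8051 + 23926) = 53/2 + 31977 = 64007/2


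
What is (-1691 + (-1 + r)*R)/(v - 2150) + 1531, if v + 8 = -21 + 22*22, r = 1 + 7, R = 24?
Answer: 2596568/1695 ≈ 1531.9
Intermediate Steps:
r = 8
v = 455 (v = -8 + (-21 + 22*22) = -8 + (-21 + 484) = -8 + 463 = 455)
(-1691 + (-1 + r)*R)/(v - 2150) + 1531 = (-1691 + (-1 + 8)*24)/(455 - 2150) + 1531 = (-1691 + 7*24)/(-1695) + 1531 = (-1691 + 168)*(-1/1695) + 1531 = -1523*(-1/1695) + 1531 = 1523/1695 + 1531 = 2596568/1695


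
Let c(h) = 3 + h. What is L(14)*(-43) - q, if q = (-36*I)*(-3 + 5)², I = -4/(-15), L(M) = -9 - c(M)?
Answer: 5782/5 ≈ 1156.4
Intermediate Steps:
L(M) = -12 - M (L(M) = -9 - (3 + M) = -9 + (-3 - M) = -12 - M)
I = 4/15 (I = -4*(-1/15) = 4/15 ≈ 0.26667)
q = -192/5 (q = (-36*4/15)*(-3 + 5)² = -48/5*2² = -48/5*4 = -192/5 ≈ -38.400)
L(14)*(-43) - q = (-12 - 1*14)*(-43) - 1*(-192/5) = (-12 - 14)*(-43) + 192/5 = -26*(-43) + 192/5 = 1118 + 192/5 = 5782/5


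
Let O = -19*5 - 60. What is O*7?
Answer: -1085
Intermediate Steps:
O = -155 (O = -95 - 60 = -155)
O*7 = -155*7 = -1085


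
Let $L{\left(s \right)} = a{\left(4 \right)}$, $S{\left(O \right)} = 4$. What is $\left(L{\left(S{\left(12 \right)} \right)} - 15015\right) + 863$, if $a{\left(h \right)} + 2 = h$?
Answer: $-14150$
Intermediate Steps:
$a{\left(h \right)} = -2 + h$
$L{\left(s \right)} = 2$ ($L{\left(s \right)} = -2 + 4 = 2$)
$\left(L{\left(S{\left(12 \right)} \right)} - 15015\right) + 863 = \left(2 - 15015\right) + 863 = -15013 + 863 = -14150$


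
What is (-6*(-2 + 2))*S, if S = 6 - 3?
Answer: 0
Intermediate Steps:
S = 3
(-6*(-2 + 2))*S = -6*(-2 + 2)*3 = -6*0*3 = 0*3 = 0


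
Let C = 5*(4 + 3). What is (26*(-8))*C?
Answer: -7280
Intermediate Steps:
C = 35 (C = 5*7 = 35)
(26*(-8))*C = (26*(-8))*35 = -208*35 = -7280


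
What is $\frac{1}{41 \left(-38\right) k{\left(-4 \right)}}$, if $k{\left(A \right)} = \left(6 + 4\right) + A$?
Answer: $- \frac{1}{9348} \approx -0.00010697$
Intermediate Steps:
$k{\left(A \right)} = 10 + A$
$\frac{1}{41 \left(-38\right) k{\left(-4 \right)}} = \frac{1}{41 \left(-38\right) \left(10 - 4\right)} = \frac{1}{\left(-1558\right) 6} = \frac{1}{-9348} = - \frac{1}{9348}$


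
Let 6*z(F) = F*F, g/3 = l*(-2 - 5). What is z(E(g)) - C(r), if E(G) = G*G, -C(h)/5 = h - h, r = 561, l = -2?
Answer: 518616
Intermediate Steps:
C(h) = 0 (C(h) = -5*(h - h) = -5*0 = 0)
g = 42 (g = 3*(-2*(-2 - 5)) = 3*(-2*(-7)) = 3*14 = 42)
E(G) = G²
z(F) = F²/6 (z(F) = (F*F)/6 = F²/6)
z(E(g)) - C(r) = (42²)²/6 - 1*0 = (⅙)*1764² + 0 = (⅙)*3111696 + 0 = 518616 + 0 = 518616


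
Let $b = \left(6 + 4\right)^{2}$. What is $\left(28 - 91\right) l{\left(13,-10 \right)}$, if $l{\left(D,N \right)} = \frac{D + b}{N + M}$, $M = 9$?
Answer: $7119$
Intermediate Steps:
$b = 100$ ($b = 10^{2} = 100$)
$l{\left(D,N \right)} = \frac{100 + D}{9 + N}$ ($l{\left(D,N \right)} = \frac{D + 100}{N + 9} = \frac{100 + D}{9 + N}$)
$\left(28 - 91\right) l{\left(13,-10 \right)} = \left(28 - 91\right) \frac{100 + 13}{9 - 10} = - 63 \frac{1}{-1} \cdot 113 = - 63 \left(\left(-1\right) 113\right) = \left(-63\right) \left(-113\right) = 7119$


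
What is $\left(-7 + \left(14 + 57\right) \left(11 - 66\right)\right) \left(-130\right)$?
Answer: $508560$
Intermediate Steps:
$\left(-7 + \left(14 + 57\right) \left(11 - 66\right)\right) \left(-130\right) = \left(-7 + 71 \left(-55\right)\right) \left(-130\right) = \left(-7 - 3905\right) \left(-130\right) = \left(-3912\right) \left(-130\right) = 508560$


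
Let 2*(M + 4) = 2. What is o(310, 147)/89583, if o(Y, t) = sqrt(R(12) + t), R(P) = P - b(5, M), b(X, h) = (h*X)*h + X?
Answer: sqrt(109)/89583 ≈ 0.00011654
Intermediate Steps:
M = -3 (M = -4 + (1/2)*2 = -4 + 1 = -3)
b(X, h) = X + X*h**2 (b(X, h) = (X*h)*h + X = X*h**2 + X = X + X*h**2)
R(P) = -50 + P (R(P) = P - 5*(1 + (-3)**2) = P - 5*(1 + 9) = P - 5*10 = P - 1*50 = P - 50 = -50 + P)
o(Y, t) = sqrt(-38 + t) (o(Y, t) = sqrt((-50 + 12) + t) = sqrt(-38 + t))
o(310, 147)/89583 = sqrt(-38 + 147)/89583 = sqrt(109)*(1/89583) = sqrt(109)/89583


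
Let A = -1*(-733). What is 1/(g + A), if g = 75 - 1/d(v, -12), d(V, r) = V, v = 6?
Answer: 6/4847 ≈ 0.0012379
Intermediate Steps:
A = 733
g = 449/6 (g = 75 - 1/6 = 449/6 ≈ 74.833)
1/(g + A) = 1/(449/6 + 733) = 1/(4847/6) = 6/4847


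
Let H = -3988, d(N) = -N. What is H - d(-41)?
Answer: -4029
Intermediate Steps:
H - d(-41) = -3988 - (-1)*(-41) = -3988 - 1*41 = -3988 - 41 = -4029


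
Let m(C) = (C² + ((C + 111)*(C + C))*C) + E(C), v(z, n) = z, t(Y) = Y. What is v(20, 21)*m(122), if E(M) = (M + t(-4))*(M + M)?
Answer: 139592400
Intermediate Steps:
E(M) = 2*M*(-4 + M) (E(M) = (M - 4)*(M + M) = (-4 + M)*(2*M) = 2*M*(-4 + M))
m(C) = C² + 2*C*(-4 + C) + 2*C²*(111 + C) (m(C) = (C² + ((C + 111)*(C + C))*C) + 2*C*(-4 + C) = (C² + ((111 + C)*(2*C))*C) + 2*C*(-4 + C) = (C² + (2*C*(111 + C))*C) + 2*C*(-4 + C) = (C² + 2*C²*(111 + C)) + 2*C*(-4 + C) = C² + 2*C*(-4 + C) + 2*C²*(111 + C))
v(20, 21)*m(122) = 20*(122*(-8 + 2*122² + 225*122)) = 20*(122*(-8 + 2*14884 + 27450)) = 20*(122*(-8 + 29768 + 27450)) = 20*(122*57210) = 20*6979620 = 139592400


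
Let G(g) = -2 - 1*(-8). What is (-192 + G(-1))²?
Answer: 34596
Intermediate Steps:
G(g) = 6 (G(g) = -2 + 8 = 6)
(-192 + G(-1))² = (-192 + 6)² = (-186)² = 34596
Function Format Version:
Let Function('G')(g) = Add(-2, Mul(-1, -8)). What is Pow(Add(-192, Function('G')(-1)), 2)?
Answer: 34596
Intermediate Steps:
Function('G')(g) = 6 (Function('G')(g) = Add(-2, 8) = 6)
Pow(Add(-192, Function('G')(-1)), 2) = Pow(Add(-192, 6), 2) = Pow(-186, 2) = 34596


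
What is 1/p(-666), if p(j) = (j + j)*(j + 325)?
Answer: 1/454212 ≈ 2.2016e-6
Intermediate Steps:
p(j) = 2*j*(325 + j) (p(j) = (2*j)*(325 + j) = 2*j*(325 + j))
1/p(-666) = 1/(2*(-666)*(325 - 666)) = 1/(2*(-666)*(-341)) = 1/454212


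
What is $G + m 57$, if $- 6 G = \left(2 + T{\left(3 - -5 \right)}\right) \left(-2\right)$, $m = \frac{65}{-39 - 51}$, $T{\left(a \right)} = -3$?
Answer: $- \frac{83}{2} \approx -41.5$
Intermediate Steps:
$m = - \frac{13}{18}$ ($m = \frac{65}{-39 - 51} = \frac{65}{-90} = 65 \left(- \frac{1}{90}\right) = - \frac{13}{18} \approx -0.72222$)
$G = - \frac{1}{3}$ ($G = - \frac{\left(2 - 3\right) \left(-2\right)}{6} = - \frac{\left(-1\right) \left(-2\right)}{6} = \left(- \frac{1}{6}\right) 2 = - \frac{1}{3} \approx -0.33333$)
$G + m 57 = - \frac{1}{3} - \frac{247}{6} = - \frac{83}{2}$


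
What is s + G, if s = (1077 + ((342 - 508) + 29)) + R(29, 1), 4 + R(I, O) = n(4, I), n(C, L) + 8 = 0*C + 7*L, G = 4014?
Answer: 5145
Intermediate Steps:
n(C, L) = -8 + 7*L (n(C, L) = -8 + (0*C + 7*L) = -8 + (0 + 7*L) = -8 + 7*L)
R(I, O) = -12 + 7*I (R(I, O) = -4 + (-8 + 7*I) = -12 + 7*I)
s = 1131 (s = (1077 + ((342 - 508) + 29)) + (-12 + 7*29) = (1077 + (-166 + 29)) + (-12 + 203) = (1077 - 137) + 191 = 940 + 191 = 1131)
s + G = 1131 + 4014 = 5145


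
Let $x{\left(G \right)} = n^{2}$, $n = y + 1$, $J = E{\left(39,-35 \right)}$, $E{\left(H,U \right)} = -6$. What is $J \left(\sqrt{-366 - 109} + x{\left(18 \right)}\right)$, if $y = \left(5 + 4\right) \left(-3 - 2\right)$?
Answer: $-11616 - 30 i \sqrt{19} \approx -11616.0 - 130.77 i$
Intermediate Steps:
$y = -45$ ($y = 9 \left(-5\right) = -45$)
$J = -6$
$n = -44$ ($n = -45 + 1 = -44$)
$x{\left(G \right)} = 1936$ ($x{\left(G \right)} = \left(-44\right)^{2} = 1936$)
$J \left(\sqrt{-366 - 109} + x{\left(18 \right)}\right) = - 6 \left(\sqrt{-366 - 109} + 1936\right) = - 6 \left(\sqrt{-475} + 1936\right) = - 6 \left(5 i \sqrt{19} + 1936\right) = - 6 \left(1936 + 5 i \sqrt{19}\right) = -11616 - 30 i \sqrt{19}$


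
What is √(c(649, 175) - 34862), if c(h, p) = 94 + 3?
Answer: I*√34765 ≈ 186.45*I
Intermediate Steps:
c(h, p) = 97
√(c(649, 175) - 34862) = √(97 - 34862) = √(-34765) = I*√34765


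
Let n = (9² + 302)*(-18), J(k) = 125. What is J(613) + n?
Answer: -6769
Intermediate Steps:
n = -6894 (n = (81 + 302)*(-18) = 383*(-18) = -6894)
J(613) + n = 125 - 6894 = -6769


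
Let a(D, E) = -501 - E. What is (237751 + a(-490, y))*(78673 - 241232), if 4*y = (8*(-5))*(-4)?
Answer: -38560620390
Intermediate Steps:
y = 40 (y = ((8*(-5))*(-4))/4 = (-40*(-4))/4 = (¼)*160 = 40)
(237751 + a(-490, y))*(78673 - 241232) = (237751 + (-501 - 1*40))*(78673 - 241232) = (237751 + (-501 - 40))*(-162559) = (237751 - 541)*(-162559) = 237210*(-162559) = -38560620390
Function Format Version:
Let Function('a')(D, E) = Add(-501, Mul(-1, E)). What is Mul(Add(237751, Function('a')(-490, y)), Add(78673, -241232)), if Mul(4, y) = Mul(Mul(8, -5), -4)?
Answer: -38560620390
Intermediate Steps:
y = 40 (y = Mul(Rational(1, 4), Mul(Mul(8, -5), -4)) = Mul(Rational(1, 4), Mul(-40, -4)) = Mul(Rational(1, 4), 160) = 40)
Mul(Add(237751, Function('a')(-490, y)), Add(78673, -241232)) = Mul(Add(237751, Add(-501, Mul(-1, 40))), Add(78673, -241232)) = Mul(Add(237751, Add(-501, -40)), -162559) = Mul(Add(237751, -541), -162559) = Mul(237210, -162559) = -38560620390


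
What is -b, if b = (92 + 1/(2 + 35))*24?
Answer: -81720/37 ≈ -2208.6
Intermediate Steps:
b = 81720/37 (b = (92 + 1/37)*24 = (3405/37)*24 = 81720/37 ≈ 2208.6)
-b = -1*81720/37 = -81720/37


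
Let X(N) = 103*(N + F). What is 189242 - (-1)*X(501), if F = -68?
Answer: 233841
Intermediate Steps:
X(N) = -7004 + 103*N (X(N) = 103*(N - 68) = 103*(-68 + N) = -7004 + 103*N)
189242 - (-1)*X(501) = 189242 - (-1)*(-7004 + 103*501) = 189242 - (-1)*(-7004 + 51603) = 189242 - (-1)*44599 = 189242 - 1*(-44599) = 189242 + 44599 = 233841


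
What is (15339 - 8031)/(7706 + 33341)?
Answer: 7308/41047 ≈ 0.17804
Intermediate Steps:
(15339 - 8031)/(7706 + 33341) = 7308/41047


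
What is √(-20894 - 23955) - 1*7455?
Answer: -7455 + I*√44849 ≈ -7455.0 + 211.78*I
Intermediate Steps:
√(-20894 - 23955) - 1*7455 = √(-44849) - 7455 = I*√44849 - 7455 = -7455 + I*√44849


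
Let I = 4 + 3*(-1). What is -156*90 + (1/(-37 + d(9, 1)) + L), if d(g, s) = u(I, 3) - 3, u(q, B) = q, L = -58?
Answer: -549823/39 ≈ -14098.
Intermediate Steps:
I = 1 (I = 4 - 3 = 1)
d(g, s) = -2 (d(g, s) = 1 - 3 = -2)
-156*90 + (1/(-37 + d(9, 1)) + L) = -156*90 + (1/(-37 - 2) - 58) = -14040 + (1/(-39) - 58) = -14040 + (-1/39 - 58) = -14040 - 2263/39 = -549823/39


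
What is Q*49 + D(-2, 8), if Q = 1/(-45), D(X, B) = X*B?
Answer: -769/45 ≈ -17.089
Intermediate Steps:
D(X, B) = B*X
Q = -1/45 ≈ -0.022222
Q*49 + D(-2, 8) = -1/45*49 + 8*(-2) = -49/45 - 16 = -769/45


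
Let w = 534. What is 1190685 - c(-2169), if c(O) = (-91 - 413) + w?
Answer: 1190655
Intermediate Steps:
c(O) = 30 (c(O) = (-91 - 413) + 534 = -504 + 534 = 30)
1190685 - c(-2169) = 1190685 - 1*30 = 1190685 - 30 = 1190655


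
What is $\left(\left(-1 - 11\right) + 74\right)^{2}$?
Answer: $3844$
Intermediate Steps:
$\left(\left(-1 - 11\right) + 74\right)^{2} = \left(-12 + 74\right)^{2} = 62^{2} = 3844$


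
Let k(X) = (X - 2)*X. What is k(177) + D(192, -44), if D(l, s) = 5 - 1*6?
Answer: 30974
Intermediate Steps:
D(l, s) = -1 (D(l, s) = 5 - 6 = -1)
k(X) = X*(-2 + X) (k(X) = (-2 + X)*X = X*(-2 + X))
k(177) + D(192, -44) = 177*(-2 + 177) - 1 = 177*175 - 1 = 30975 - 1 = 30974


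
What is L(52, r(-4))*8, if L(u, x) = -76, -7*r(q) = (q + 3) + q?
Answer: -608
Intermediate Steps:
r(q) = -3/7 - 2*q/7 (r(q) = -((q + 3) + q)/7 = -((3 + q) + q)/7 = -(3 + 2*q)/7 = -3/7 - 2*q/7)
L(52, r(-4))*8 = -76*8 = -608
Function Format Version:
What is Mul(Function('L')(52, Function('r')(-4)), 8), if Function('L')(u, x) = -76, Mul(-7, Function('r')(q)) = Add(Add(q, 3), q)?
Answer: -608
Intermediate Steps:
Function('r')(q) = Add(Rational(-3, 7), Mul(Rational(-2, 7), q)) (Function('r')(q) = Mul(Rational(-1, 7), Add(Add(q, 3), q)) = Mul(Rational(-1, 7), Add(Add(3, q), q)) = Mul(Rational(-1, 7), Add(3, Mul(2, q))) = Add(Rational(-3, 7), Mul(Rational(-2, 7), q)))
Mul(Function('L')(52, Function('r')(-4)), 8) = Mul(-76, 8) = -608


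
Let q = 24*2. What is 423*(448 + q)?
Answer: 209808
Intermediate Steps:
q = 48
423*(448 + q) = 423*(448 + 48) = 423*496 = 209808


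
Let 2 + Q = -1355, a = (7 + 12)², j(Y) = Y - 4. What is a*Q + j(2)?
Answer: -489879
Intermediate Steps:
j(Y) = -4 + Y
a = 361 (a = 19² = 361)
Q = -1357 (Q = -2 - 1355 = -1357)
a*Q + j(2) = 361*(-1357) + (-4 + 2) = -489877 - 2 = -489879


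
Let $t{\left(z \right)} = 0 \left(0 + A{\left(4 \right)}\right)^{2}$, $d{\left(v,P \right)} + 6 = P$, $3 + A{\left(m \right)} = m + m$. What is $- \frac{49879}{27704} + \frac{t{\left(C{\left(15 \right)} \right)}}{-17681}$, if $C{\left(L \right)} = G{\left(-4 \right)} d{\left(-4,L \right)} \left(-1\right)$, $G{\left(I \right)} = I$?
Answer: $- \frac{49879}{27704} \approx -1.8004$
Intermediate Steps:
$A{\left(m \right)} = -3 + 2 m$ ($A{\left(m \right)} = -3 + \left(m + m\right) = -3 + 2 m$)
$d{\left(v,P \right)} = -6 + P$
$C{\left(L \right)} = -24 + 4 L$ ($C{\left(L \right)} = - 4 \left(-6 + L\right) \left(-1\right) = \left(24 - 4 L\right) \left(-1\right) = -24 + 4 L$)
$t{\left(z \right)} = 0$ ($t{\left(z \right)} = 0 \left(0 + \left(-3 + 2 \cdot 4\right)\right)^{2} = 0 \left(0 + \left(-3 + 8\right)\right)^{2} = 0 \left(0 + 5\right)^{2} = 0 \cdot 5^{2} = 0 \cdot 25 = 0$)
$- \frac{49879}{27704} + \frac{t{\left(C{\left(15 \right)} \right)}}{-17681} = - \frac{49879}{27704} + \frac{0}{-17681} = \left(-49879\right) \frac{1}{27704} + 0 \left(- \frac{1}{17681}\right) = - \frac{49879}{27704} + 0 = - \frac{49879}{27704}$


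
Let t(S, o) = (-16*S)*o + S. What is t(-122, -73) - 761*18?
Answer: -156316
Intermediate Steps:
t(S, o) = S - 16*S*o (t(S, o) = -16*S*o + S = S - 16*S*o)
t(-122, -73) - 761*18 = -122*(1 - 16*(-73)) - 761*18 = -122*(1 + 1168) - 1*13698 = -122*1169 - 13698 = -142618 - 13698 = -156316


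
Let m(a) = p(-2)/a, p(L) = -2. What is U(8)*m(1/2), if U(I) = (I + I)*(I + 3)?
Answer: -704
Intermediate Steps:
m(a) = -2/a
U(I) = 2*I*(3 + I) (U(I) = (2*I)*(3 + I) = 2*I*(3 + I))
U(8)*m(1/2) = (2*8*(3 + 8))*(-2/(1/2)) = (2*8*11)*(-2/½) = 176*(-2*2) = 176*(-4) = -704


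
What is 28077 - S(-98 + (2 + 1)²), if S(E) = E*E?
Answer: 20156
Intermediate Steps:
S(E) = E²
28077 - S(-98 + (2 + 1)²) = 28077 - (-98 + (2 + 1)²)² = 28077 - (-98 + 3²)² = 28077 - (-98 + 9)² = 28077 - 1*(-89)² = 28077 - 1*7921 = 28077 - 7921 = 20156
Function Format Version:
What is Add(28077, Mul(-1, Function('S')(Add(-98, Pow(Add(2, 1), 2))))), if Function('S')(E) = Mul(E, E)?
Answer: 20156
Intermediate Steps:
Function('S')(E) = Pow(E, 2)
Add(28077, Mul(-1, Function('S')(Add(-98, Pow(Add(2, 1), 2))))) = Add(28077, Mul(-1, Pow(Add(-98, Pow(Add(2, 1), 2)), 2))) = Add(28077, Mul(-1, Pow(Add(-98, Pow(3, 2)), 2))) = Add(28077, Mul(-1, Pow(Add(-98, 9), 2))) = Add(28077, Mul(-1, Pow(-89, 2))) = Add(28077, Mul(-1, 7921)) = Add(28077, -7921) = 20156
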